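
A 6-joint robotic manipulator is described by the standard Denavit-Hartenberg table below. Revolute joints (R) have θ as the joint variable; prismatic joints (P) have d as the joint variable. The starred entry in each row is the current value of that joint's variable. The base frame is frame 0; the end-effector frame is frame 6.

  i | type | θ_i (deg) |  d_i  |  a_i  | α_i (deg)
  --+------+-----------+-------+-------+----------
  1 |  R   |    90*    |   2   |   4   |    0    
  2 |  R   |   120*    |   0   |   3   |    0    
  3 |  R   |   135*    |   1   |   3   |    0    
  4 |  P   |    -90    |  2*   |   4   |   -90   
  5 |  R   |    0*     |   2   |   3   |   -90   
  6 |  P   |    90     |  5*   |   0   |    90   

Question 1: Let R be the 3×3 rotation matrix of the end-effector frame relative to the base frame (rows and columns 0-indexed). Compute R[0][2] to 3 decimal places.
End-effector z-axis (col 2 of R) = (-0.2588,-0.9659,-0.0000)
R[0][2] = -0.2588

-0.259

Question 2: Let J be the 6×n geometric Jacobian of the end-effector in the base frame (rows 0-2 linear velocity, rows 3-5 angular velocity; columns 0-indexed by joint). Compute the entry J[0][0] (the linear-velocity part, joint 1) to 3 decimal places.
5.556

axis z_0 = ẑ; lever o_n−o_0 = (0.4198,-5.5556,0.0000)
cross product → J_v[:, 0] = (5.5556,0.4198,-0.0000)
J_ω[:, 0] = z_0
entry J[0][0] = 5.5556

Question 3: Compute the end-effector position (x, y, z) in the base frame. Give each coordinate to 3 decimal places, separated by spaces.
after link 1: o_1 = (0.0000, 4.0000, 2.0000)
after link 2: o_2 = (-2.5981, 2.5000, 2.0000)
after link 3: o_3 = (0.2997, 1.7235, 3.0000)
after link 4: o_4 = (-0.7356, -2.1402, 5.0000)
after link 5: o_5 = (0.4198, -5.5556, 5.0000)
after link 6: o_6 = (0.4198, -5.5556, 0.0000)

0.420 -5.556 0.000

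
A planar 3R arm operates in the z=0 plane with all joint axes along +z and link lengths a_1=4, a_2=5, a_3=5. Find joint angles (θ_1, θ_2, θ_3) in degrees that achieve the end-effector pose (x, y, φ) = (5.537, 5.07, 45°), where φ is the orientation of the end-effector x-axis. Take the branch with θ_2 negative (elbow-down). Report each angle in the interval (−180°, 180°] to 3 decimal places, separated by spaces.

wrist centre = target − a_3·(cos φ, sin φ) = (2.0015, 1.5345)
cos θ_2 = (6.3605−4²−5²)/(2·4·5) = -0.8660; θ_2 = -149.9958° (elbow-down)
β = atan2(1.5345,2.0015) = 37.4763°; ψ = atan2(-2.5003,-0.3299) = -97.5174°
θ_1 = β − ψ = 134.9937°
θ_3 = φ − θ_1 − θ_2 = 60.0021° (wrapped to (-180°,180°])

134.994 -149.996 60.002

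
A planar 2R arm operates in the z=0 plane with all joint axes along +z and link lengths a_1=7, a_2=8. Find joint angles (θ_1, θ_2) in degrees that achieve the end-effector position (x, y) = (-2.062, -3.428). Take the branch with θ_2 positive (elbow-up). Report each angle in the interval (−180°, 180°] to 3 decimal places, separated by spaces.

149.999 150.002

cos θ_2 = (16.0030−7²−8²)/(2·7·8) = -0.8660; θ_2 = 150.0022° (elbow-up)
β = atan2(-3.4280,-2.0620) = -121.0276°; ψ = atan2(3.9997,0.0716) = 88.9738°
θ_1 = β − ψ = -210.0014°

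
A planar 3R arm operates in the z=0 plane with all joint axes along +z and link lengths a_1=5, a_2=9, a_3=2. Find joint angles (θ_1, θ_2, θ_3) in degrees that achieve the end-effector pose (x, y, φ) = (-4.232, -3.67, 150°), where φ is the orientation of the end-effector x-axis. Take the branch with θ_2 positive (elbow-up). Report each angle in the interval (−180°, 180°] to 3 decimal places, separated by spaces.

120.003 149.999 -120.002

wrist centre = target − a_3·(cos φ, sin φ) = (-2.4999, -4.6700)
cos θ_2 = (28.0586−5²−9²)/(2·5·9) = -0.8660; θ_2 = 149.9988° (elbow-up)
β = atan2(-4.6700,-2.4999) = -118.1611°; ψ = atan2(4.5002,-2.7941) = 121.8360°
θ_1 = β − ψ = -239.9971°
θ_3 = φ − θ_1 − θ_2 = -120.0017° (wrapped to (-180°,180°])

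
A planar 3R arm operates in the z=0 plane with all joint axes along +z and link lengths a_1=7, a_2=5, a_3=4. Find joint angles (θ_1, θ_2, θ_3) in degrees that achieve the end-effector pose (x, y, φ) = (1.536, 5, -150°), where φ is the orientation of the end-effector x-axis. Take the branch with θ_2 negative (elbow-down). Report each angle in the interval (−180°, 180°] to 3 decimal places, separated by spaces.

89.999 -89.999 -150.000

wrist centre = target − a_3·(cos φ, sin φ) = (5.0001, 7.0000)
cos θ_2 = (74.0010−7²−5²)/(2·7·5) = 0.0000; θ_2 = -89.9992° (elbow-down)
β = atan2(7.0000,5.0001) = 54.4618°; ψ = atan2(-5.0000,7.0001) = -35.5374°
θ_1 = β − ψ = 89.9992°
θ_3 = φ − θ_1 − θ_2 = -150.0000° (wrapped to (-180°,180°])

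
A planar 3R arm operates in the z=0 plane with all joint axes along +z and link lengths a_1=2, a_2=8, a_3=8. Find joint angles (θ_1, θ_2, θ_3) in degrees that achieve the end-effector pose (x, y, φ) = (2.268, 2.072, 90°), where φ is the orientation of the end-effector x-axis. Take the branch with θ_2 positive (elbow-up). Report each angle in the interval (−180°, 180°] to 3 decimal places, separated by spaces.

wrist centre = target − a_3·(cos φ, sin φ) = (2.2680, -5.9280)
cos θ_2 = (40.2850−2²−8²)/(2·2·8) = -0.8661; θ_2 = 150.0078° (elbow-up)
β = atan2(-5.9280,2.2680) = -69.0636°; ψ = atan2(3.9991,-4.9287) = 140.9450°
θ_1 = β − ψ = -210.0086°
θ_3 = φ − θ_1 − θ_2 = 150.0008° (wrapped to (-180°,180°])

149.991 150.008 150.001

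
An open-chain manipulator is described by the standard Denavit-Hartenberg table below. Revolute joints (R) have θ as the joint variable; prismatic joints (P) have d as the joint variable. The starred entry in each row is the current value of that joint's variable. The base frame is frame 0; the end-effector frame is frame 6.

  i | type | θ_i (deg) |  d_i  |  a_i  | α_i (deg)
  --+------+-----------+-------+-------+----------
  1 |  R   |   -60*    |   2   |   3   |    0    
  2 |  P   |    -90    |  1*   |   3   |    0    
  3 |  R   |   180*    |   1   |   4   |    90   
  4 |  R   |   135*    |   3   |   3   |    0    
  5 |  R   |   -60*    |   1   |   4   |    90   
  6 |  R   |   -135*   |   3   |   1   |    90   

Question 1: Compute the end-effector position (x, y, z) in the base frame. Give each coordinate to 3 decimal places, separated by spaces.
after link 1: o_1 = (1.5000, -2.5981, 2.0000)
after link 2: o_2 = (-1.0981, -4.0981, 3.0000)
after link 3: o_3 = (2.3660, -2.0981, 4.0000)
after link 4: o_4 = (2.0289, -5.7568, 6.1213)
after link 5: o_5 = (3.4255, -6.1052, 9.9850)
after link 6: o_6 = (5.4230, -4.1354, 8.5256)

5.423 -4.135 8.526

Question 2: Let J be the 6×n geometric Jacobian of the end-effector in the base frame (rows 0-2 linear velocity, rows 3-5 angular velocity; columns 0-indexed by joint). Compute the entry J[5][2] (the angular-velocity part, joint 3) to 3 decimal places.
1.000

axis z_2 = (0.0000,0.0000,1.0000); lever o_n−o_2 = (6.5211,-0.0374,5.5256)
cross product → J_v[:, 2] = (0.0374,6.5211,-0.0000)
J_ω[:, 2] = z_2
entry J[5][2] = 1.0000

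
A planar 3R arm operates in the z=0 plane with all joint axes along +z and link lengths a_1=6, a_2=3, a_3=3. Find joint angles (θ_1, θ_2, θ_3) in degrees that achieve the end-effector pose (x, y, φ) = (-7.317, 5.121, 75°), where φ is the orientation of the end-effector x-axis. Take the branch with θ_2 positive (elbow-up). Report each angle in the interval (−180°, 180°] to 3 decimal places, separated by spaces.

wrist centre = target − a_3·(cos φ, sin φ) = (-8.0935, 2.2232)
cos θ_2 = (70.4468−6²−3²)/(2·6·3) = 0.7069; θ_2 = 45.0204° (elbow-up)
β = atan2(2.2232,-8.0935) = 164.6401°; ψ = atan2(2.1221,8.1206) = 14.6451°
θ_1 = β − ψ = 149.9950°
θ_3 = φ − θ_1 − θ_2 = -120.0154° (wrapped to (-180°,180°])

149.995 45.020 -120.015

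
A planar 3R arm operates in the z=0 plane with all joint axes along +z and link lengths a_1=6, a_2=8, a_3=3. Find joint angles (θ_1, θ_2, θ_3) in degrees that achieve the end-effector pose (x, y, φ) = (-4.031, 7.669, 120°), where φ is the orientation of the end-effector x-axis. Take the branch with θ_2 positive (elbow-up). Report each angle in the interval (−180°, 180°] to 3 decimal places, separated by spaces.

29.998 134.998 -44.996

wrist centre = target − a_3·(cos φ, sin φ) = (-2.5310, 5.0709)
cos θ_2 = (32.1202−6²−8²)/(2·6·8) = -0.7071; θ_2 = 134.9979° (elbow-up)
β = atan2(5.0709,-2.5310) = 116.5247°; ψ = atan2(5.6571,0.3434) = 86.5267°
θ_1 = β − ψ = 29.9980°
θ_3 = φ − θ_1 − θ_2 = -44.9959° (wrapped to (-180°,180°])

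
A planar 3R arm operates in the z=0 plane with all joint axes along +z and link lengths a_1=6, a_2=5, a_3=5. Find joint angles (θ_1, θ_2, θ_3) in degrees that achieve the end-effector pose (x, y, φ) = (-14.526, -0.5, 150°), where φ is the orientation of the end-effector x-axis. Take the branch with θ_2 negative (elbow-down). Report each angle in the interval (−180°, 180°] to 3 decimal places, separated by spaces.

-149.995 -30.011 -29.994

wrist centre = target − a_3·(cos φ, sin φ) = (-10.1959, -3.0000)
cos θ_2 = (112.9558−6²−5²)/(2·6·5) = 0.8659; θ_2 = -30.0109° (elbow-down)
β = atan2(-3.0000,-10.1959) = -163.6042°; ψ = atan2(-2.5008,10.3297) = -13.6095°
θ_1 = β − ψ = -149.9947°
θ_3 = φ − θ_1 − θ_2 = -29.9945° (wrapped to (-180°,180°])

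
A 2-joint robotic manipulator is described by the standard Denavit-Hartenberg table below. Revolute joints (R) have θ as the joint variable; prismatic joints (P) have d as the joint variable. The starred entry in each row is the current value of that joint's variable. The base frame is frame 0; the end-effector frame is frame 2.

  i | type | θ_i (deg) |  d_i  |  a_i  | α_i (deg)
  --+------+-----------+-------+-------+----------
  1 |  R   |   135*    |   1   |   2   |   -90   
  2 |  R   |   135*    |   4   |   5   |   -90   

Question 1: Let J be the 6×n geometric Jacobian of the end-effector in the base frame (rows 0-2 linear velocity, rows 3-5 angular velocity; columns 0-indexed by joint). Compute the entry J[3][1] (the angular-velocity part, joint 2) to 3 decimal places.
axis z_1 = (-0.7071,-0.7071,0.0000); lever o_n−o_1 = (-0.3284,-5.3284,-3.5355)
cross product → J_v[:, 1] = (2.5000,-2.5000,3.5355)
J_ω[:, 1] = z_1
entry J[3][1] = -0.7071

-0.707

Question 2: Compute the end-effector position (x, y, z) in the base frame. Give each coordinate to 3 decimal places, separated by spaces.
after link 1: o_1 = (-1.4142, 1.4142, 1.0000)
after link 2: o_2 = (-1.7426, -3.9142, -2.5355)

-1.743 -3.914 -2.536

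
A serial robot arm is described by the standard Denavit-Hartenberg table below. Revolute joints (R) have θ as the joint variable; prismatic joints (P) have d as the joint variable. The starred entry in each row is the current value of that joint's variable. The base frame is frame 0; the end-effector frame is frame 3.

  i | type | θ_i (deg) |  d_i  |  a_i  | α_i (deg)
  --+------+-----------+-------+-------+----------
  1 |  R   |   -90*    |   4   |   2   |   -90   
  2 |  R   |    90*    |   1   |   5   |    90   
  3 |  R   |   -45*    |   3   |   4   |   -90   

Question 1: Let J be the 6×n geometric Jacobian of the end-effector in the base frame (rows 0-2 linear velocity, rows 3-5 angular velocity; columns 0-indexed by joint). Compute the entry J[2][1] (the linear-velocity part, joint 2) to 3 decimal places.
-3.000

axis z_1 = (1.0000,0.0000,0.0000); lever o_n−o_1 = (-1.8284,-3.0000,-7.8284)
cross product → J_v[:, 1] = (-0.0000,7.8284,-3.0000)
J_ω[:, 1] = z_1
entry J[2][1] = -3.0000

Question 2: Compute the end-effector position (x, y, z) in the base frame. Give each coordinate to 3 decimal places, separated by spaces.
-1.828 -5.000 -3.828

after link 1: o_1 = (0.0000, -2.0000, 4.0000)
after link 2: o_2 = (1.0000, -2.0000, -1.0000)
after link 3: o_3 = (-1.8284, -5.0000, -3.8284)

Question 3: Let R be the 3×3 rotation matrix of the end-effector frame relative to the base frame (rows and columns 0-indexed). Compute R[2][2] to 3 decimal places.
-0.707

End-effector z-axis (col 2 of R) = (0.7071,-0.0000,-0.7071)
R[2][2] = -0.7071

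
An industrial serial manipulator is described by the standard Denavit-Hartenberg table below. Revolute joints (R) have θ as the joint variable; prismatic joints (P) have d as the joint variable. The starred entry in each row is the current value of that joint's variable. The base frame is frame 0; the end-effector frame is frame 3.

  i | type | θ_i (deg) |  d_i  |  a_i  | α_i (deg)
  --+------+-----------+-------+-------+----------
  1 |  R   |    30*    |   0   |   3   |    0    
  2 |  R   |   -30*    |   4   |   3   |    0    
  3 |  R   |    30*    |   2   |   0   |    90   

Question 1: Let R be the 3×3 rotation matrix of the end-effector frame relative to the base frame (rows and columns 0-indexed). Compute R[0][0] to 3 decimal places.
End-effector x-axis (col 0 of R) = (0.8660,0.5000,0.0000)
R[0][0] = 0.8660

0.866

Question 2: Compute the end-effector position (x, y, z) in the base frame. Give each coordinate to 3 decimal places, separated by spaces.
5.598 1.500 6.000

after link 1: o_1 = (2.5981, 1.5000, 0.0000)
after link 2: o_2 = (5.5981, 1.5000, 4.0000)
after link 3: o_3 = (5.5981, 1.5000, 6.0000)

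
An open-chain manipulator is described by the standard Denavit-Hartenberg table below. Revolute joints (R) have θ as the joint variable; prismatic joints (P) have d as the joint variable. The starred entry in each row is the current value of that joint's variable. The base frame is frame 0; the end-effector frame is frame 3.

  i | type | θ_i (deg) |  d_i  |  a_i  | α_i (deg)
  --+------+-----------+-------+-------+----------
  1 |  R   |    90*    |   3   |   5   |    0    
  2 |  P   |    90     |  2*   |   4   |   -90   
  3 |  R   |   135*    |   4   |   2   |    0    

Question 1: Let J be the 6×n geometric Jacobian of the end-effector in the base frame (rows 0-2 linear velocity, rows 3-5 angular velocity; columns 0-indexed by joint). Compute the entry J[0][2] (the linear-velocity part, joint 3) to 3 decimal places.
axis z_2 = (-0.0000,-1.0000,0.0000); lever o_n−o_2 = (1.4142,-4.0000,-1.4142)
cross product → J_v[:, 2] = (1.4142,-0.0000,1.4142)
J_ω[:, 2] = z_2
entry J[0][2] = 1.4142

1.414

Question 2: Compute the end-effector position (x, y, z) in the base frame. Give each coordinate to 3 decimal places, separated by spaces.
after link 1: o_1 = (0.0000, 5.0000, 3.0000)
after link 2: o_2 = (-4.0000, 5.0000, 5.0000)
after link 3: o_3 = (-2.5858, 1.0000, 3.5858)

-2.586 1.000 3.586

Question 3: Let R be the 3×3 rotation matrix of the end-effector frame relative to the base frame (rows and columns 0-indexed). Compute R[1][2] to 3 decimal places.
-1.000

End-effector z-axis (col 2 of R) = (-0.0000,-1.0000,0.0000)
R[1][2] = -1.0000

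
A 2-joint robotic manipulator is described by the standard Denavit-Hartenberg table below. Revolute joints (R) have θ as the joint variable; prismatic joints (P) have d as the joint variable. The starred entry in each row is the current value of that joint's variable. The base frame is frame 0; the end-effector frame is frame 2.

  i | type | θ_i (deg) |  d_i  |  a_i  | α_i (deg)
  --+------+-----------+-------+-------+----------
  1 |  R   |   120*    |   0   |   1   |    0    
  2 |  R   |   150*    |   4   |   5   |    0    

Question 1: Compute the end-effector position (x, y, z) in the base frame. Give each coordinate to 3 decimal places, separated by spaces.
after link 1: o_1 = (-0.5000, 0.8660, 0.0000)
after link 2: o_2 = (-0.5000, -4.1340, 4.0000)

-0.500 -4.134 4.000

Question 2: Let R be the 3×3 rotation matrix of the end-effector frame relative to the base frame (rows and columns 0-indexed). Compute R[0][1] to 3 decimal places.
1.000

End-effector y-axis (col 1 of R) = (1.0000,-0.0000,0.0000)
R[0][1] = 1.0000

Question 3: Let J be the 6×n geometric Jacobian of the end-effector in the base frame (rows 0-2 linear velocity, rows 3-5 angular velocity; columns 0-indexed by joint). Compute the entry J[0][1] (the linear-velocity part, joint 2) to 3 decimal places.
axis z_1 = (0.0000,0.0000,1.0000); lever o_n−o_1 = (-0.0000,-5.0000,4.0000)
cross product → J_v[:, 1] = (5.0000,-0.0000,0.0000)
J_ω[:, 1] = z_1
entry J[0][1] = 5.0000

5.000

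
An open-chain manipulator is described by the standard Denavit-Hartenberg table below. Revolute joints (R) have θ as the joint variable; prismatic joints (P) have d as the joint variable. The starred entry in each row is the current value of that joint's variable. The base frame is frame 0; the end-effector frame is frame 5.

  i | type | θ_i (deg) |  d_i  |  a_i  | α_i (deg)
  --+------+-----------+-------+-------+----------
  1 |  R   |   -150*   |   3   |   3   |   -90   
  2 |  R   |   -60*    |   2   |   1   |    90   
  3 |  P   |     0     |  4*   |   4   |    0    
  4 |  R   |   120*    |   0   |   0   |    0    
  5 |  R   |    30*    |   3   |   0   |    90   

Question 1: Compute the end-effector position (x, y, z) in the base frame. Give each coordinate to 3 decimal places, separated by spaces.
1.487 -1.451 10.830

after link 1: o_1 = (-2.5981, -1.5000, 3.0000)
after link 2: o_2 = (-2.0311, -3.4821, 3.8660)
after link 3: o_3 = (-0.7631, -2.7500, 9.3301)
after link 4: o_4 = (-0.7631, -2.7500, 9.3301)
after link 5: o_5 = (1.4869, -1.4510, 10.8301)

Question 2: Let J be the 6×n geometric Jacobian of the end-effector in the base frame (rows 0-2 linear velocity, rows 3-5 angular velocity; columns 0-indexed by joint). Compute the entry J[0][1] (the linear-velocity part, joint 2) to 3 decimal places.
axis z_1 = (0.5000,-0.8660,0.0000); lever o_n−o_1 = (4.0849,0.0490,7.8301)
cross product → J_v[:, 1] = (-6.7811,-3.9151,3.5622)
J_ω[:, 1] = z_1
entry J[0][1] = -6.7811

-6.781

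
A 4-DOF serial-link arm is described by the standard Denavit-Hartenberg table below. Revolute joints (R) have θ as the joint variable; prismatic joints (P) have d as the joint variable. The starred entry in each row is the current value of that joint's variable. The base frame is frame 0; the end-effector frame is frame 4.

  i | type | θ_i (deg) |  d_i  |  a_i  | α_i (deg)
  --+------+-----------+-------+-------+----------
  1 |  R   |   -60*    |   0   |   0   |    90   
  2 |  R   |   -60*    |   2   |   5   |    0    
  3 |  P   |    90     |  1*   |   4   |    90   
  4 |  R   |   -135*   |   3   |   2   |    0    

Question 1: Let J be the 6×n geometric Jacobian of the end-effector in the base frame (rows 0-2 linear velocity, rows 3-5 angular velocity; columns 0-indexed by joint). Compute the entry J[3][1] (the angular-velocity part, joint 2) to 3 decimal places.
-0.866

axis z_1 = (-0.8660,-0.5000,0.0000); lever o_n−o_1 = (1.7463,-6.1963,-5.6353)
cross product → J_v[:, 1] = (2.8177,-4.8803,6.2394)
J_ω[:, 1] = z_1
entry J[3][1] = -0.8660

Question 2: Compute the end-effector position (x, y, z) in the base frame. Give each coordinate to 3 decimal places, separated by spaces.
after link 1: o_1 = (0.0000, 0.0000, 0.0000)
after link 2: o_2 = (-0.4821, -3.1651, -4.3301)
after link 3: o_3 = (0.3840, -6.6651, -2.3301)
after link 4: o_4 = (1.7463, -6.1963, -5.6353)

1.746 -6.196 -5.635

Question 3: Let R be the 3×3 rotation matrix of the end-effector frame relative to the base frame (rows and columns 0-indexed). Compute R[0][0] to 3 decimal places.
0.306

End-effector x-axis (col 0 of R) = (0.3062,0.8839,-0.3536)
R[0][0] = 0.3062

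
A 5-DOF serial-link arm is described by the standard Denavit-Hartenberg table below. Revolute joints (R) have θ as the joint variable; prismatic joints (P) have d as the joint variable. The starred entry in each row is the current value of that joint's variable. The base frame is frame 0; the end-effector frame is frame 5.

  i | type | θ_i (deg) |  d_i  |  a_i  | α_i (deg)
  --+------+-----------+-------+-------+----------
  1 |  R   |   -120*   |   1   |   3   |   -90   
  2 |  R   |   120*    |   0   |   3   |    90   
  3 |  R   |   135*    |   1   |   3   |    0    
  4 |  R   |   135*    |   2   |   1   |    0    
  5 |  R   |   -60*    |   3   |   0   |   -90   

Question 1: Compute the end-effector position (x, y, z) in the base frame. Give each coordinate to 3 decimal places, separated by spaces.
-2.907 -7.278 -2.761

after link 1: o_1 = (-1.5000, -2.5981, 1.0000)
after link 2: o_2 = (-0.7500, -1.2990, -1.5981)
after link 3: o_3 = (0.1238, -4.0283, -0.2610)
after link 4: o_4 = (-1.6083, -5.0283, -1.2610)
after link 5: o_5 = (-2.9073, -7.2783, -2.7610)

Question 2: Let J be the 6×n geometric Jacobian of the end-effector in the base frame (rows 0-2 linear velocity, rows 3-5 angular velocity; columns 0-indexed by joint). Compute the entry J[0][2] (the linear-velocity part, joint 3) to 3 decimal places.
axis z_2 = (-0.4330,-0.7500,-0.5000); lever o_n−o_2 = (-2.1573,-5.9792,-1.1629)
cross product → J_v[:, 2] = (-2.1174,0.5751,0.9711)
J_ω[:, 2] = z_2
entry J[0][2] = -2.1174

-2.117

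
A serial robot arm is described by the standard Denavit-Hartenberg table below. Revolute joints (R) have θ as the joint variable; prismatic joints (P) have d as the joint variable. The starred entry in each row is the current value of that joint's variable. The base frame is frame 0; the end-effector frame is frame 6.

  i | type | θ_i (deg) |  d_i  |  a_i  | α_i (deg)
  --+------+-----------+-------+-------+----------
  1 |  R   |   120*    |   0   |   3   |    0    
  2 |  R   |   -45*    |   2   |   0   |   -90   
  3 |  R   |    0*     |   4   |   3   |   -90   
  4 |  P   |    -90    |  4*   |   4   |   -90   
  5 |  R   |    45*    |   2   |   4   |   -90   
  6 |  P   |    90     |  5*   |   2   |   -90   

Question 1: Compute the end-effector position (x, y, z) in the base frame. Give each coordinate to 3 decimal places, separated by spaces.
-7.768 7.383 4.364

after link 1: o_1 = (-1.5000, 2.5981, 0.0000)
after link 2: o_2 = (-1.5000, 2.5981, 2.0000)
after link 3: o_3 = (-4.5872, 6.5311, 2.0000)
after link 4: o_4 = (-8.4509, 7.5664, -2.0000)
after link 5: o_5 = (-10.6654, 10.2303, 0.8284)
after link 6: o_6 = (-7.7679, 7.3834, 4.3640)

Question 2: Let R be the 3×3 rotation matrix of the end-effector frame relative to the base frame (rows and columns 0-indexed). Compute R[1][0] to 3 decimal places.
-0.966

End-effector x-axis (col 0 of R) = (-0.2588,-0.9659,0.0000)
R[1][0] = -0.9659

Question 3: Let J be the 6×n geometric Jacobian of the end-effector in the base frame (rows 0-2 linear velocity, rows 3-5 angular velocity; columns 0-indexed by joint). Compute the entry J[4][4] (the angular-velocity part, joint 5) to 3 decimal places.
axis z_4 = (0.2588,0.9659,-0.0000); lever o_n−o_4 = (0.6830,-0.1830,6.3640)
cross product → J_v[:, 4] = (6.1471,-1.6471,-0.7071)
J_ω[:, 4] = z_4
entry J[4][4] = 0.9659

0.966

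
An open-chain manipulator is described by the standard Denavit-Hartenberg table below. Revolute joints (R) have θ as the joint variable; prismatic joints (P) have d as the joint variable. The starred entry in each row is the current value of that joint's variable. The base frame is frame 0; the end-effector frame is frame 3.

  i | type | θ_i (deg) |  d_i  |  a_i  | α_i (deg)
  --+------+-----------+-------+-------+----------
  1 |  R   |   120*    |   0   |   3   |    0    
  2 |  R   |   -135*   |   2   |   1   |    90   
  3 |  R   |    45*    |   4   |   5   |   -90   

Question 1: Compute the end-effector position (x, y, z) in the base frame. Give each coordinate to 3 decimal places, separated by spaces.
1.846 -2.440 5.536

after link 1: o_1 = (-1.5000, 2.5981, 0.0000)
after link 2: o_2 = (-0.5341, 2.3393, 2.0000)
after link 3: o_3 = (1.8457, -2.4395, 5.5355)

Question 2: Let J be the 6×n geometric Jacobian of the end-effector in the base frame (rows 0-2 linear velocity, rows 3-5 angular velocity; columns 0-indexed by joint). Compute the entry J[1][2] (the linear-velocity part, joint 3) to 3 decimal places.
axis z_2 = (-0.2588,-0.9659,0.0000); lever o_n−o_2 = (2.3798,-4.7788,3.5355)
cross product → J_v[:, 2] = (-3.4151,0.9151,3.5355)
J_ω[:, 2] = z_2
entry J[1][2] = 0.9151

0.915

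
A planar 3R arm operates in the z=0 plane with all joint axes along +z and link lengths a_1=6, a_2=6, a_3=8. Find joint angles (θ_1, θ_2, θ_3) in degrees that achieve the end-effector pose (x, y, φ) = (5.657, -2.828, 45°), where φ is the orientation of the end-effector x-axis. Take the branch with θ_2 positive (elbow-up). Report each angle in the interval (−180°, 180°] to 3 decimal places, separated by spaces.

wrist centre = target − a_3·(cos φ, sin φ) = (0.0001, -8.4849)
cos θ_2 = (71.9928−6²−6²)/(2·6·6) = -0.0001; θ_2 = 90.0058° (elbow-up)
β = atan2(-8.4849,0.0001) = -89.9990°; ψ = atan2(6.0000,5.9994) = 45.0029°
θ_1 = β − ψ = -135.0019°
θ_3 = φ − θ_1 − θ_2 = 89.9961° (wrapped to (-180°,180°])

-135.002 90.006 89.996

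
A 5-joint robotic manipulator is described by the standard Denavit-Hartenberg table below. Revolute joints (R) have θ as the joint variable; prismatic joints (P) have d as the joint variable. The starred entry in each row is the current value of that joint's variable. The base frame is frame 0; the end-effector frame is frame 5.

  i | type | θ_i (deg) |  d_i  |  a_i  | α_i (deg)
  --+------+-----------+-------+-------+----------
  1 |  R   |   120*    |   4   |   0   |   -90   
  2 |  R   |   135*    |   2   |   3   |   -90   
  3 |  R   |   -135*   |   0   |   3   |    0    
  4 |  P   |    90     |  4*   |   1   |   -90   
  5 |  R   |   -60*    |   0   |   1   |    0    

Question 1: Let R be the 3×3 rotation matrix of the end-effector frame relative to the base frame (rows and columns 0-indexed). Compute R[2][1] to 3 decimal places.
End-effector y-axis (col 1 of R) = (-0.4906,-0.3750,-0.7866)
R[2][1] = -0.7866

-0.787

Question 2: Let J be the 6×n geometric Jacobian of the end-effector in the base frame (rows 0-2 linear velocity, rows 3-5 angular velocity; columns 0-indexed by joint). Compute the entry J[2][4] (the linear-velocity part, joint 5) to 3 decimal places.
-0.787

axis z_4 = (0.8624,-0.0795,-0.5000); lever o_n−o_4 = (0.1250,-0.9236,0.3624)
cross product → J_v[:, 4] = (-0.4906,-0.3750,-0.7866)
J_ω[:, 4] = z_4
entry J[2][4] = -0.7866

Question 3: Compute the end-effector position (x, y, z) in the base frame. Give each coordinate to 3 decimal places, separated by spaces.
after link 1: o_1 = (0.0000, 0.0000, 4.0000)
after link 2: o_2 = (-0.6714, -2.8371, 1.8787)
after link 3: o_3 = (-3.2585, -2.5987, 3.3787)
after link 4: o_4 = (-2.2067, -5.8348, 5.7071)
after link 5: o_5 = (-2.0817, -6.7584, 6.0695)

-2.082 -6.758 6.069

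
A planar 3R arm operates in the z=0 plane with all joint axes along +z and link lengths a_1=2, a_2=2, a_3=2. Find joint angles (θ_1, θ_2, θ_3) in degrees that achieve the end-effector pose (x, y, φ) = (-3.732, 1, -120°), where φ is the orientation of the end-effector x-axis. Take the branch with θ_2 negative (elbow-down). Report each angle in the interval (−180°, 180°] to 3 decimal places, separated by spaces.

150.001 -30.004 120.003

wrist centre = target − a_3·(cos φ, sin φ) = (-2.7320, 2.7321)
cos θ_2 = (14.9279−2²−2²)/(2·2·2) = 0.8660; θ_2 = -30.0040° (elbow-down)
β = atan2(2.7321,-2.7320) = 134.9995°; ψ = atan2(-1.0001,3.7320) = -15.0020°
θ_1 = β − ψ = 150.0015°
θ_3 = φ − θ_1 − θ_2 = 120.0025° (wrapped to (-180°,180°])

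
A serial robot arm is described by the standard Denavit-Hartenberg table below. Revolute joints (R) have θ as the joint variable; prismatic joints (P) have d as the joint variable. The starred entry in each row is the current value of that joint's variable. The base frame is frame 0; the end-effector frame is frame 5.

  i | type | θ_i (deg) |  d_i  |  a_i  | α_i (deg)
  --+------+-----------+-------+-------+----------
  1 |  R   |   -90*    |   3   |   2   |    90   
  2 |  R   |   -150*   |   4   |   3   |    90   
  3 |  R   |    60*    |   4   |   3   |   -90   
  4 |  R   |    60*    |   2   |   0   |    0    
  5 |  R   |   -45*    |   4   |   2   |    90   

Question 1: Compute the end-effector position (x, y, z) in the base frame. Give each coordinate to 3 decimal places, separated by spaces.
after link 1: o_1 = (0.0000, -2.0000, 3.0000)
after link 2: o_2 = (-4.0000, 0.5981, 1.5000)
after link 3: o_3 = (-6.5981, 3.8971, 4.2141)
after link 4: o_4 = (-7.5981, 2.3971, 5.0801)
after link 5: o_5 = (-11.2711, -0.0252, 5.8809)

-11.271 -0.025 5.881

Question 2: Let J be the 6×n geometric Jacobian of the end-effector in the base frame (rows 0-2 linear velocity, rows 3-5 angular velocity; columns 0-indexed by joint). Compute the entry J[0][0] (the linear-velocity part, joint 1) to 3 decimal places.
0.025

axis z_0 = ẑ; lever o_n−o_0 = (-11.2711,-0.0252,5.8809)
cross product → J_v[:, 0] = (0.0252,-11.2711,0.0000)
J_ω[:, 0] = z_0
entry J[0][0] = 0.0252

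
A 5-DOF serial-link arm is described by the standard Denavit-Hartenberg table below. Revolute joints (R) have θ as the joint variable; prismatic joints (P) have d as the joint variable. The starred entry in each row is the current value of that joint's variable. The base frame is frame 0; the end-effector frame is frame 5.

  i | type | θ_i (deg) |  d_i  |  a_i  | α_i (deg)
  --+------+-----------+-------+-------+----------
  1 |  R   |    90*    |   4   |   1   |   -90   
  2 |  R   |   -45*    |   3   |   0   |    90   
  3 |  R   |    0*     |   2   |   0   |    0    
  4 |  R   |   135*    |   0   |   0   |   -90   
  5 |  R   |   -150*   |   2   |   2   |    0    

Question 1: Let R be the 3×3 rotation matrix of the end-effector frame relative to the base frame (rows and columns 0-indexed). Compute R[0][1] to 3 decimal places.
End-effector y-axis (col 1 of R) = (-0.3536,-0.8624,0.3624)
R[0][1] = -0.3536

-0.354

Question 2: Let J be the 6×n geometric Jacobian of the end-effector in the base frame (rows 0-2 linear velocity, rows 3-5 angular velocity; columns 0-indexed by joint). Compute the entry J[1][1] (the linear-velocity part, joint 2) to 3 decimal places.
1.987

axis z_1 = (-1.0000,0.0000,0.0000); lever o_n−o_1 = (-0.3610,-2.2553,1.9873)
cross product → J_v[:, 1] = (0.0000,1.9873,2.2553)
J_ω[:, 1] = z_1
entry J[1][1] = 1.9873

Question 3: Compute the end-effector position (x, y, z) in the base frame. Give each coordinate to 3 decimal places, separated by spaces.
-0.361 -1.255 5.987

after link 1: o_1 = (0.0000, 1.0000, 4.0000)
after link 2: o_2 = (-3.0000, 1.0000, 4.0000)
after link 3: o_3 = (-3.0000, -0.4142, 5.4142)
after link 4: o_4 = (-3.0000, -0.4142, 5.4142)
after link 5: o_5 = (-0.3610, -1.2553, 5.9873)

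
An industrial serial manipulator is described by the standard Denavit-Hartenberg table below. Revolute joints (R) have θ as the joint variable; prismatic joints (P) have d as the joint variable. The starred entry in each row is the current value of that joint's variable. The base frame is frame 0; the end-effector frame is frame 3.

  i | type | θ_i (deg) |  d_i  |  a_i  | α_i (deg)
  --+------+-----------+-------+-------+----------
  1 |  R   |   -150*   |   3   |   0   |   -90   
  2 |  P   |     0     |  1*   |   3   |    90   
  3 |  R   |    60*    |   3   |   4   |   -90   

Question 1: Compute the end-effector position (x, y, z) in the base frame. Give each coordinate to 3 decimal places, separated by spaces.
after link 1: o_1 = (0.0000, 0.0000, 3.0000)
after link 2: o_2 = (-2.0981, -2.3660, 3.0000)
after link 3: o_3 = (-2.0981, -6.3660, 6.0000)

-2.098 -6.366 6.000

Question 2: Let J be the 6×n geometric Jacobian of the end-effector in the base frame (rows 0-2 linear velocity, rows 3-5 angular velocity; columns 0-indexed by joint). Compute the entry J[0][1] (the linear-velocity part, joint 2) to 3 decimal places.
0.500

prismatic axis z_1 = (0.5000,-0.8660,0.0000)
J_v[:, 1] = z_1; J_ω[:, 1] = (0,0,0)
entry J[0][1] = 0.5000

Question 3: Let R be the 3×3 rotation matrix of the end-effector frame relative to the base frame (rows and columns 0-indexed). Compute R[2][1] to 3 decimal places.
-1.000

End-effector y-axis (col 1 of R) = (0.0000,-0.0000,-1.0000)
R[2][1] = -1.0000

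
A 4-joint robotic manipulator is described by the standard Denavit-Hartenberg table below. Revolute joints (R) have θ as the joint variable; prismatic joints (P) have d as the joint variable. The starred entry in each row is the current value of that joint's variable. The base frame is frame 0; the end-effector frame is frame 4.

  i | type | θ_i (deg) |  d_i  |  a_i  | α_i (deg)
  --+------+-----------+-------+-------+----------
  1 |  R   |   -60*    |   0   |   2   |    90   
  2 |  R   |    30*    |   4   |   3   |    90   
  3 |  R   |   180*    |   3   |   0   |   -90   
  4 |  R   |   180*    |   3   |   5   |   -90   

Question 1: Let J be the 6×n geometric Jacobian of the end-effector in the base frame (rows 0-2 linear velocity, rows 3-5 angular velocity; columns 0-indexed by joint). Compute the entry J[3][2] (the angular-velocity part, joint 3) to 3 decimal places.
0.250

axis z_2 = (0.2500,-0.4330,-0.8660); lever o_n−o_2 = (5.5131,-3.5490,-0.0981)
cross product → J_v[:, 2] = (-3.0311,-4.7500,1.5000)
J_ω[:, 2] = z_2
entry J[3][2] = 0.2500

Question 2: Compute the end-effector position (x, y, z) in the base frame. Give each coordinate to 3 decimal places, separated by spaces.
4.348 -9.531 1.402

after link 1: o_1 = (1.0000, -1.7321, 0.0000)
after link 2: o_2 = (-1.1651, -5.9821, 1.5000)
after link 3: o_3 = (-0.4151, -7.2811, -1.0981)
after link 4: o_4 = (4.3481, -9.5311, 1.4019)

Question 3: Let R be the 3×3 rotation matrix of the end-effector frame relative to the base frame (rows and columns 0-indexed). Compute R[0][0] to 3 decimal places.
0.433

End-effector x-axis (col 0 of R) = (0.4330,-0.7500,0.5000)
R[0][0] = 0.4330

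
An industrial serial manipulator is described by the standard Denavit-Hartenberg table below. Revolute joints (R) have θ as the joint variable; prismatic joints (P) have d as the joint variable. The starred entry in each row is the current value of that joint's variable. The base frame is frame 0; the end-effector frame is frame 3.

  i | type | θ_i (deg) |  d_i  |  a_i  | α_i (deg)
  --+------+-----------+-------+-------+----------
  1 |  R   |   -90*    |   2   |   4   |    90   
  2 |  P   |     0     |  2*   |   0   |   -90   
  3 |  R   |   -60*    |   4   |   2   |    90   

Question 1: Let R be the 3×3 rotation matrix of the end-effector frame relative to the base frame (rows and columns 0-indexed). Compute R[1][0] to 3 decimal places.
-0.500

End-effector x-axis (col 0 of R) = (-0.8660,-0.5000,0.0000)
R[1][0] = -0.5000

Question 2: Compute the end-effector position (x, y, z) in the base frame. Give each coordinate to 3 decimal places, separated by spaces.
-3.732 -5.000 6.000

after link 1: o_1 = (0.0000, -4.0000, 2.0000)
after link 2: o_2 = (-2.0000, -4.0000, 2.0000)
after link 3: o_3 = (-3.7321, -5.0000, 6.0000)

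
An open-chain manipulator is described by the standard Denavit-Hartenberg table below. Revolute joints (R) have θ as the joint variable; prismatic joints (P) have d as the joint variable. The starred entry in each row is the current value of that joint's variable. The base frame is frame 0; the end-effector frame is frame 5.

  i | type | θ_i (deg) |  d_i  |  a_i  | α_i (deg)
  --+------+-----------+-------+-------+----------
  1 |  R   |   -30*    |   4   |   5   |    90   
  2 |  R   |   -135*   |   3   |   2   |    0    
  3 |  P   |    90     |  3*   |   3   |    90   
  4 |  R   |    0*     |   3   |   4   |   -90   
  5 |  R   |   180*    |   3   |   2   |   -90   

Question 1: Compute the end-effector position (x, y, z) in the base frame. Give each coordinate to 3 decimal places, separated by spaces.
-0.170 -10.294 -3.071

after link 1: o_1 = (4.3301, -2.5000, 4.0000)
after link 2: o_2 = (1.6054, -4.3910, 2.5858)
after link 3: o_3 = (1.9425, -8.0497, 0.4645)
after link 4: o_4 = (2.5549, -8.4033, -4.4853)
after link 5: o_5 = (-0.1699, -10.2942, -3.0711)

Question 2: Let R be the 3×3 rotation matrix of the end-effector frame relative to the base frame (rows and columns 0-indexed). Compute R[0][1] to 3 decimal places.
0.500

End-effector y-axis (col 1 of R) = (0.5000,0.8660,-0.0000)
R[0][1] = 0.5000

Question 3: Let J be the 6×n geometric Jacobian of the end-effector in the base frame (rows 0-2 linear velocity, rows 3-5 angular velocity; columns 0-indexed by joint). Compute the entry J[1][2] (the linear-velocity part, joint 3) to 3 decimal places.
prismatic axis z_2 = (-0.5000,-0.8660,0.0000)
J_v[:, 2] = z_2; J_ω[:, 2] = (0,0,0)
entry J[1][2] = -0.8660

-0.866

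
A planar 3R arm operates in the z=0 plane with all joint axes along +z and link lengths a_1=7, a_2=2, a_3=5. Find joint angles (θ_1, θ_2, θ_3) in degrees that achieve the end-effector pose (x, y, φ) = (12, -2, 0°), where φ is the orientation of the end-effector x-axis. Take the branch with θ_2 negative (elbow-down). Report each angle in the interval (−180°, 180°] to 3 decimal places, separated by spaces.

0.000 -90.000 90.000

wrist centre = target − a_3·(cos φ, sin φ) = (7.0000, -2.0000)
cos θ_2 = (53.0000−7²−2²)/(2·7·2) = 0.0000; θ_2 = -90.0000° (elbow-down)
β = atan2(-2.0000,7.0000) = -15.9454°; ψ = atan2(-2.0000,7.0000) = -15.9454°
θ_1 = β − ψ = 0.0000°
θ_3 = φ − θ_1 − θ_2 = 90.0000° (wrapped to (-180°,180°])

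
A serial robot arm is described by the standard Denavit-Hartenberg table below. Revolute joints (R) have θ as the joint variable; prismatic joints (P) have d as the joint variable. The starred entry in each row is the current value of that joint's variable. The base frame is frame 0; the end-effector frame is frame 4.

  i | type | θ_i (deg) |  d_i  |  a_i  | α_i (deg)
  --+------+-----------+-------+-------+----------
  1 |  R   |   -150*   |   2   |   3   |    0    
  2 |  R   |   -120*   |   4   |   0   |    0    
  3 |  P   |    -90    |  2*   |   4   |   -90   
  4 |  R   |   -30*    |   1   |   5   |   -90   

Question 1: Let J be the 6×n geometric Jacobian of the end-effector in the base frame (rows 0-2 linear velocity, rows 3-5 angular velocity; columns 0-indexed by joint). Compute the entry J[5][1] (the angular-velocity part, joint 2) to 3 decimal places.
axis z_1 = (0.0000,0.0000,1.0000); lever o_n−o_1 = (8.3301,1.0000,8.5000)
cross product → J_v[:, 1] = (-1.0000,8.3301,0.0000)
J_ω[:, 1] = z_1
entry J[5][1] = 1.0000

1.000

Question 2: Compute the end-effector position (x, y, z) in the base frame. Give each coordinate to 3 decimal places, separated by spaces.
5.732 -0.500 10.500

after link 1: o_1 = (-2.5981, -1.5000, 2.0000)
after link 2: o_2 = (-2.5981, -1.5000, 6.0000)
after link 3: o_3 = (1.4019, -1.5000, 8.0000)
after link 4: o_4 = (5.7321, -0.5000, 10.5000)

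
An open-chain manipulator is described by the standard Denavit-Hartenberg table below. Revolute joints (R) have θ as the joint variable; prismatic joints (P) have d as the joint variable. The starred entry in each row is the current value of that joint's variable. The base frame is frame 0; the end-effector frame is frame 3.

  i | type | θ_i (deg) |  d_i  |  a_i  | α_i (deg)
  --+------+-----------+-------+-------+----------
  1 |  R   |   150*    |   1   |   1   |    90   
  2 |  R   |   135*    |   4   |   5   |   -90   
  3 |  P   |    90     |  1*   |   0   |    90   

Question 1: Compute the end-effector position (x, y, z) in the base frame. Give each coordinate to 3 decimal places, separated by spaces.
4.808 1.843 3.828

after link 1: o_1 = (-0.8660, 0.5000, 1.0000)
after link 2: o_2 = (4.1958, 2.1963, 4.5355)
after link 3: o_3 = (4.8082, 1.8428, 3.8284)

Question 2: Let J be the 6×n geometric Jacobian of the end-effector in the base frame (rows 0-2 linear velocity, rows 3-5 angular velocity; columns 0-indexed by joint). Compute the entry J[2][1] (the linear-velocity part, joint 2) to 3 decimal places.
-4.243

axis z_1 = (0.5000,0.8660,0.0000); lever o_n−o_1 = (5.6742,1.3428,2.8284)
cross product → J_v[:, 1] = (2.4495,-1.4142,-4.2426)
J_ω[:, 1] = z_1
entry J[2][1] = -4.2426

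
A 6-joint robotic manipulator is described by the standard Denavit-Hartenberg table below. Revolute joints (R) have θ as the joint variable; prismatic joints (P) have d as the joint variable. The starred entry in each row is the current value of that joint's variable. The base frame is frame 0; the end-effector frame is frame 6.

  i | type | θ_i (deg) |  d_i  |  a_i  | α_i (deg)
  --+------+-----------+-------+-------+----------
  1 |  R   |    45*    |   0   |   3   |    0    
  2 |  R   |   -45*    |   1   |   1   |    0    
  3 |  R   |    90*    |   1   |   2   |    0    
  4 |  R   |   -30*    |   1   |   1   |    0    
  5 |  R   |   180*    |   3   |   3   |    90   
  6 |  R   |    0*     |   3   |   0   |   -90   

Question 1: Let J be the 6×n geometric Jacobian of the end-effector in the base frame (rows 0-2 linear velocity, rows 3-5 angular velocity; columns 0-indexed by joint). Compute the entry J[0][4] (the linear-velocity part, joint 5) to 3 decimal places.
1.098

axis z_4 = (0.0000,0.0000,1.0000); lever o_n−o_4 = (-4.0981,-1.0981,3.0000)
cross product → J_v[:, 4] = (1.0981,-4.0981,0.0000)
J_ω[:, 4] = z_4
entry J[0][4] = 1.0981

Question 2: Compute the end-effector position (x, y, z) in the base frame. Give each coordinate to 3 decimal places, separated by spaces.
-0.477 3.889 6.000

after link 1: o_1 = (2.1213, 2.1213, 0.0000)
after link 2: o_2 = (3.1213, 2.1213, 1.0000)
after link 3: o_3 = (3.1213, 4.1213, 2.0000)
after link 4: o_4 = (3.6213, 4.9873, 3.0000)
after link 5: o_5 = (2.1213, 2.3893, 6.0000)
after link 6: o_6 = (-0.4768, 3.8893, 6.0000)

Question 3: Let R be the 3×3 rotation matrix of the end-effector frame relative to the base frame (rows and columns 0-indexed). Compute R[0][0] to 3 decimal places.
End-effector x-axis (col 0 of R) = (-0.5000,-0.8660,0.0000)
R[0][0] = -0.5000

-0.500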